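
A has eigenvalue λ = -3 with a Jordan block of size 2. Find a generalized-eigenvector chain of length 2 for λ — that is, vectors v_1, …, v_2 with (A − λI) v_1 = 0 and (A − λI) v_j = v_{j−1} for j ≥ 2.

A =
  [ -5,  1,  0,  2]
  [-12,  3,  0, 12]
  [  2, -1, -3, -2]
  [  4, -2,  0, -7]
A Jordan chain for λ = -3 of length 2:
v_1 = (-2, -12, 2, 4)ᵀ
v_2 = (1, 0, 0, 0)ᵀ

Let N = A − (-3)·I. We want v_2 with N^2 v_2 = 0 but N^1 v_2 ≠ 0; then v_{j-1} := N · v_j for j = 2, …, 2.

Pick v_2 = (1, 0, 0, 0)ᵀ.
Then v_1 = N · v_2 = (-2, -12, 2, 4)ᵀ.

Sanity check: (A − (-3)·I) v_1 = (0, 0, 0, 0)ᵀ = 0. ✓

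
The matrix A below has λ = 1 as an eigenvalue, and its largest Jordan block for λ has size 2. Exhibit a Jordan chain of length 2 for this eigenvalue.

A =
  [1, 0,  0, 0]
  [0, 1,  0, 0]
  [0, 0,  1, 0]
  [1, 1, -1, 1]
A Jordan chain for λ = 1 of length 2:
v_1 = (0, 0, 0, 1)ᵀ
v_2 = (1, 0, 0, 0)ᵀ

Let N = A − (1)·I. We want v_2 with N^2 v_2 = 0 but N^1 v_2 ≠ 0; then v_{j-1} := N · v_j for j = 2, …, 2.

Pick v_2 = (1, 0, 0, 0)ᵀ.
Then v_1 = N · v_2 = (0, 0, 0, 1)ᵀ.

Sanity check: (A − (1)·I) v_1 = (0, 0, 0, 0)ᵀ = 0. ✓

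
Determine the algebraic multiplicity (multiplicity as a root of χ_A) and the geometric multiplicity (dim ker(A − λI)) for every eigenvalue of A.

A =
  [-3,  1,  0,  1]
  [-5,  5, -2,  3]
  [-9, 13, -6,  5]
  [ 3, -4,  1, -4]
λ = -2: alg = 4, geom = 2

Step 1 — factor the characteristic polynomial to read off the algebraic multiplicities:
  χ_A(x) = (x + 2)^4

Step 2 — compute geometric multiplicities via the rank-nullity identity g(λ) = n − rank(A − λI):
  rank(A − (-2)·I) = 2, so dim ker(A − (-2)·I) = n − 2 = 2

Summary:
  λ = -2: algebraic multiplicity = 4, geometric multiplicity = 2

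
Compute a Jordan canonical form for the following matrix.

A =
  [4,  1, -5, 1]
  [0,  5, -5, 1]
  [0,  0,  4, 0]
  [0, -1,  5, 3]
J_2(4) ⊕ J_1(4) ⊕ J_1(4)

The characteristic polynomial is
  det(x·I − A) = x^4 - 16*x^3 + 96*x^2 - 256*x + 256 = (x - 4)^4

Eigenvalues and multiplicities (the geometric multiplicity of λ is n − rank(A − λI), which equals the number of Jordan blocks for λ):
  λ = 4: algebraic multiplicity = 4, geometric multiplicity = 3

Determining the block sizes for each eigenvalue:
  λ = 4: 3 blocks summing to 4 forces exactly one block of size 2 and the rest size 1 → block sizes [2, 1, 1]

Assembling the blocks gives a Jordan form
J =
  [4, 1, 0, 0]
  [0, 4, 0, 0]
  [0, 0, 4, 0]
  [0, 0, 0, 4]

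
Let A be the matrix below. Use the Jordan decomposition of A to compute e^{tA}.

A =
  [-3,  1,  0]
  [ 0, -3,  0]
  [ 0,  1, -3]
e^{tA} =
  [exp(-3*t), t*exp(-3*t), 0]
  [0, exp(-3*t), 0]
  [0, t*exp(-3*t), exp(-3*t)]

Strategy: write A = P · J · P⁻¹ where J is a Jordan canonical form, so e^{tA} = P · e^{tJ} · P⁻¹, and e^{tJ} can be computed block-by-block.

A has Jordan form
J =
  [-3,  1,  0]
  [ 0, -3,  0]
  [ 0,  0, -3]
(up to reordering of blocks).

Per-block formulas:
  For a 2×2 Jordan block J_2(-3): exp(t · J_2(-3)) = e^(-3t)·(I + t·N), where N is the 2×2 nilpotent shift.
  For a 1×1 block at λ = -3: exp(t · [-3]) = [e^(-3t)].

After assembling e^{tJ} and conjugating by P, we get:

e^{tA} =
  [exp(-3*t), t*exp(-3*t), 0]
  [0, exp(-3*t), 0]
  [0, t*exp(-3*t), exp(-3*t)]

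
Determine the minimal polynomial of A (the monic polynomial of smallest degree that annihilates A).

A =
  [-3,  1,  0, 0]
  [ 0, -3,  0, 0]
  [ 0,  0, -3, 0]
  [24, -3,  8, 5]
x^3 + x^2 - 21*x - 45

The characteristic polynomial is χ_A(x) = (x - 5)*(x + 3)^3, so the eigenvalues are known. The minimal polynomial is
  m_A(x) = Π_λ (x − λ)^{k_λ}
where k_λ is the size of the *largest* Jordan block for λ (equivalently, the smallest k with (A − λI)^k v = 0 for every generalised eigenvector v of λ).

  λ = -3: largest Jordan block has size 2, contributing (x + 3)^2
  λ = 5: largest Jordan block has size 1, contributing (x − 5)

So m_A(x) = (x - 5)*(x + 3)^2 = x^3 + x^2 - 21*x - 45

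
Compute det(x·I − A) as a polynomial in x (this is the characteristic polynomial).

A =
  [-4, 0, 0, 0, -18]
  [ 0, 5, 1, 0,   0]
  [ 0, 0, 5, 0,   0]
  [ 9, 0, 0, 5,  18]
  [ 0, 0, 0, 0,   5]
x^5 - 16*x^4 + 70*x^3 + 100*x^2 - 1375*x + 2500

Expanding det(x·I − A) (e.g. by cofactor expansion or by noting that A is similar to its Jordan form J, which has the same characteristic polynomial as A) gives
  χ_A(x) = x^5 - 16*x^4 + 70*x^3 + 100*x^2 - 1375*x + 2500
which factors as (x - 5)^4*(x + 4). The eigenvalues (with algebraic multiplicities) are λ = -4 with multiplicity 1, λ = 5 with multiplicity 4.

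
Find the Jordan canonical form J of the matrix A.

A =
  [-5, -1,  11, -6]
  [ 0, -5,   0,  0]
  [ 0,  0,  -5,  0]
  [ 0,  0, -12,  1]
J_2(-5) ⊕ J_1(-5) ⊕ J_1(1)

The characteristic polynomial is
  det(x·I − A) = x^4 + 14*x^3 + 60*x^2 + 50*x - 125 = (x - 1)*(x + 5)^3

Eigenvalues and multiplicities (the geometric multiplicity of λ is n − rank(A − λI), which equals the number of Jordan blocks for λ):
  λ = -5: algebraic multiplicity = 3, geometric multiplicity = 2
  λ = 1: algebraic multiplicity = 1, geometric multiplicity = 1

Determining the block sizes for each eigenvalue:
  λ = -5: 2 blocks summing to 3 forces exactly one block of size 2 and the rest size 1 → block sizes [2, 1]
  λ = 1: one block (gm = 1), so the single block has size am = 1 → block sizes [1]

Assembling the blocks gives a Jordan form
J =
  [-5,  1,  0, 0]
  [ 0, -5,  0, 0]
  [ 0,  0, -5, 0]
  [ 0,  0,  0, 1]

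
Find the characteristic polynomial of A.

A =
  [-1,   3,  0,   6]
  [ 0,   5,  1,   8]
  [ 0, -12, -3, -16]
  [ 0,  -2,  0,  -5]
x^4 + 4*x^3 + 6*x^2 + 4*x + 1

Expanding det(x·I − A) (e.g. by cofactor expansion or by noting that A is similar to its Jordan form J, which has the same characteristic polynomial as A) gives
  χ_A(x) = x^4 + 4*x^3 + 6*x^2 + 4*x + 1
which factors as (x + 1)^4. The eigenvalues (with algebraic multiplicities) are λ = -1 with multiplicity 4.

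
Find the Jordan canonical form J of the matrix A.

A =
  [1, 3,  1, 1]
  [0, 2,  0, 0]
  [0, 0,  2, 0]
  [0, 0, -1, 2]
J_1(1) ⊕ J_2(2) ⊕ J_1(2)

The characteristic polynomial is
  det(x·I − A) = x^4 - 7*x^3 + 18*x^2 - 20*x + 8 = (x - 2)^3*(x - 1)

Eigenvalues and multiplicities (the geometric multiplicity of λ is n − rank(A − λI), which equals the number of Jordan blocks for λ):
  λ = 1: algebraic multiplicity = 1, geometric multiplicity = 1
  λ = 2: algebraic multiplicity = 3, geometric multiplicity = 2

Determining the block sizes for each eigenvalue:
  λ = 1: one block (gm = 1), so the single block has size am = 1 → block sizes [1]
  λ = 2: 2 blocks summing to 3 forces exactly one block of size 2 and the rest size 1 → block sizes [2, 1]

Assembling the blocks gives a Jordan form
J =
  [1, 0, 0, 0]
  [0, 2, 1, 0]
  [0, 0, 2, 0]
  [0, 0, 0, 2]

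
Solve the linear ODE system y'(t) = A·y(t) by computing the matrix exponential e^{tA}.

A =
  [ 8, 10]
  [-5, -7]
e^{tA} =
  [2*exp(3*t) - exp(-2*t), 2*exp(3*t) - 2*exp(-2*t)]
  [-exp(3*t) + exp(-2*t), -exp(3*t) + 2*exp(-2*t)]

Strategy: write A = P · J · P⁻¹ where J is a Jordan canonical form, so e^{tA} = P · e^{tJ} · P⁻¹, and e^{tJ} can be computed block-by-block.

A has Jordan form
J =
  [-2, 0]
  [ 0, 3]
(up to reordering of blocks).

Per-block formulas:
  For a 1×1 block at λ = 3: exp(t · [3]) = [e^(3t)].
  For a 1×1 block at λ = -2: exp(t · [-2]) = [e^(-2t)].

After assembling e^{tJ} and conjugating by P, we get:

e^{tA} =
  [2*exp(3*t) - exp(-2*t), 2*exp(3*t) - 2*exp(-2*t)]
  [-exp(3*t) + exp(-2*t), -exp(3*t) + 2*exp(-2*t)]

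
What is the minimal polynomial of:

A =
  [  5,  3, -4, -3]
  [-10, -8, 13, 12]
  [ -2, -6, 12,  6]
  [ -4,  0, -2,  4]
x^3 - 9*x^2 + 24*x - 16

The characteristic polynomial is χ_A(x) = (x - 4)^3*(x - 1), so the eigenvalues are known. The minimal polynomial is
  m_A(x) = Π_λ (x − λ)^{k_λ}
where k_λ is the size of the *largest* Jordan block for λ (equivalently, the smallest k with (A − λI)^k v = 0 for every generalised eigenvector v of λ).

  λ = 1: largest Jordan block has size 1, contributing (x − 1)
  λ = 4: largest Jordan block has size 2, contributing (x − 4)^2

So m_A(x) = (x - 4)^2*(x - 1) = x^3 - 9*x^2 + 24*x - 16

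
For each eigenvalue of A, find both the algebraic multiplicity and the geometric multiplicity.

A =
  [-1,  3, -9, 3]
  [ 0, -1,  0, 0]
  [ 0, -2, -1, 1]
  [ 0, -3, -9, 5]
λ = -1: alg = 2, geom = 2; λ = 2: alg = 2, geom = 1

Step 1 — factor the characteristic polynomial to read off the algebraic multiplicities:
  χ_A(x) = (x - 2)^2*(x + 1)^2

Step 2 — compute geometric multiplicities via the rank-nullity identity g(λ) = n − rank(A − λI):
  rank(A − (-1)·I) = 2, so dim ker(A − (-1)·I) = n − 2 = 2
  rank(A − (2)·I) = 3, so dim ker(A − (2)·I) = n − 3 = 1

Summary:
  λ = -1: algebraic multiplicity = 2, geometric multiplicity = 2
  λ = 2: algebraic multiplicity = 2, geometric multiplicity = 1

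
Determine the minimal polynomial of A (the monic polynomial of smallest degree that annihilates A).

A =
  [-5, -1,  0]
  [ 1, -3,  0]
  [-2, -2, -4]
x^2 + 8*x + 16

The characteristic polynomial is χ_A(x) = (x + 4)^3, so the eigenvalues are known. The minimal polynomial is
  m_A(x) = Π_λ (x − λ)^{k_λ}
where k_λ is the size of the *largest* Jordan block for λ (equivalently, the smallest k with (A − λI)^k v = 0 for every generalised eigenvector v of λ).

  λ = -4: largest Jordan block has size 2, contributing (x + 4)^2

So m_A(x) = (x + 4)^2 = x^2 + 8*x + 16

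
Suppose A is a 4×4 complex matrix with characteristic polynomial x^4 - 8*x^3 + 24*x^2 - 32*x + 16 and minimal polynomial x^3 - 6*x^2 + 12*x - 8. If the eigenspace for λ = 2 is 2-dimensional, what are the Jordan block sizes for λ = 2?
Block sizes for λ = 2: [3, 1]

Step 1 — from the characteristic polynomial, algebraic multiplicity of λ = 2 is 4. From dim ker(A − (2)·I) = 2, there are exactly 2 Jordan blocks for λ = 2.
Step 2 — from the minimal polynomial, the factor (x − 2)^3 tells us the largest block for λ = 2 has size 3.
Step 3 — with total size 4, 2 blocks, and largest block 3, the block sizes (in nonincreasing order) are [3, 1].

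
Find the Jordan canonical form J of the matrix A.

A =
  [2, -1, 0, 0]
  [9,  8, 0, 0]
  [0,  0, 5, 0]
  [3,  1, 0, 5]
J_2(5) ⊕ J_1(5) ⊕ J_1(5)

The characteristic polynomial is
  det(x·I − A) = x^4 - 20*x^3 + 150*x^2 - 500*x + 625 = (x - 5)^4

Eigenvalues and multiplicities (the geometric multiplicity of λ is n − rank(A − λI), which equals the number of Jordan blocks for λ):
  λ = 5: algebraic multiplicity = 4, geometric multiplicity = 3

Determining the block sizes for each eigenvalue:
  λ = 5: 3 blocks summing to 4 forces exactly one block of size 2 and the rest size 1 → block sizes [2, 1, 1]

Assembling the blocks gives a Jordan form
J =
  [5, 1, 0, 0]
  [0, 5, 0, 0]
  [0, 0, 5, 0]
  [0, 0, 0, 5]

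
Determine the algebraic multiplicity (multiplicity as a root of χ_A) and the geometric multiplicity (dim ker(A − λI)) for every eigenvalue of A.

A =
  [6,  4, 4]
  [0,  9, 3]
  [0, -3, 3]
λ = 6: alg = 3, geom = 2

Step 1 — factor the characteristic polynomial to read off the algebraic multiplicities:
  χ_A(x) = (x - 6)^3

Step 2 — compute geometric multiplicities via the rank-nullity identity g(λ) = n − rank(A − λI):
  rank(A − (6)·I) = 1, so dim ker(A − (6)·I) = n − 1 = 2

Summary:
  λ = 6: algebraic multiplicity = 3, geometric multiplicity = 2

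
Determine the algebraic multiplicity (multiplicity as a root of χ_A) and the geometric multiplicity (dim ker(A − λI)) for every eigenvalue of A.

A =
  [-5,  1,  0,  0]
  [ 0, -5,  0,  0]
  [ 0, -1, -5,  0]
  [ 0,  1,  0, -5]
λ = -5: alg = 4, geom = 3

Step 1 — factor the characteristic polynomial to read off the algebraic multiplicities:
  χ_A(x) = (x + 5)^4

Step 2 — compute geometric multiplicities via the rank-nullity identity g(λ) = n − rank(A − λI):
  rank(A − (-5)·I) = 1, so dim ker(A − (-5)·I) = n − 1 = 3

Summary:
  λ = -5: algebraic multiplicity = 4, geometric multiplicity = 3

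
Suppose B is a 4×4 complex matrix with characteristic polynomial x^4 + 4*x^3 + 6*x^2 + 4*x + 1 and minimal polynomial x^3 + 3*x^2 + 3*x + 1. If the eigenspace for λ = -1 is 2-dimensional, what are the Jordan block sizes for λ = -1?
Block sizes for λ = -1: [3, 1]

Step 1 — from the characteristic polynomial, algebraic multiplicity of λ = -1 is 4. From dim ker(B − (-1)·I) = 2, there are exactly 2 Jordan blocks for λ = -1.
Step 2 — from the minimal polynomial, the factor (x + 1)^3 tells us the largest block for λ = -1 has size 3.
Step 3 — with total size 4, 2 blocks, and largest block 3, the block sizes (in nonincreasing order) are [3, 1].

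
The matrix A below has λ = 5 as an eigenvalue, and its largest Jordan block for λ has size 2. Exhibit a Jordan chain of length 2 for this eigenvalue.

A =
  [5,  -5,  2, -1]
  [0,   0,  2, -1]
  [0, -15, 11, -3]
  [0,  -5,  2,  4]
A Jordan chain for λ = 5 of length 2:
v_1 = (-5, -5, -15, -5)ᵀ
v_2 = (0, 1, 0, 0)ᵀ

Let N = A − (5)·I. We want v_2 with N^2 v_2 = 0 but N^1 v_2 ≠ 0; then v_{j-1} := N · v_j for j = 2, …, 2.

Pick v_2 = (0, 1, 0, 0)ᵀ.
Then v_1 = N · v_2 = (-5, -5, -15, -5)ᵀ.

Sanity check: (A − (5)·I) v_1 = (0, 0, 0, 0)ᵀ = 0. ✓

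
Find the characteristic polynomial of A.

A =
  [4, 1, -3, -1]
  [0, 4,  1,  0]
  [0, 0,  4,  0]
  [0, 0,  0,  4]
x^4 - 16*x^3 + 96*x^2 - 256*x + 256

Expanding det(x·I − A) (e.g. by cofactor expansion or by noting that A is similar to its Jordan form J, which has the same characteristic polynomial as A) gives
  χ_A(x) = x^4 - 16*x^3 + 96*x^2 - 256*x + 256
which factors as (x - 4)^4. The eigenvalues (with algebraic multiplicities) are λ = 4 with multiplicity 4.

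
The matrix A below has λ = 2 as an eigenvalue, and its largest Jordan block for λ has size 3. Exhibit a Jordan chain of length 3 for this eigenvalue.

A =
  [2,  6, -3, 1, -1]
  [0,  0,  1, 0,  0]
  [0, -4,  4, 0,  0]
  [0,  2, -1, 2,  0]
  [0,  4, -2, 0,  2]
A Jordan chain for λ = 2 of length 3:
v_1 = (-2, 0, 0, 0, 0)ᵀ
v_2 = (6, -2, -4, 2, 4)ᵀ
v_3 = (0, 1, 0, 0, 0)ᵀ

Let N = A − (2)·I. We want v_3 with N^3 v_3 = 0 but N^2 v_3 ≠ 0; then v_{j-1} := N · v_j for j = 3, …, 2.

Pick v_3 = (0, 1, 0, 0, 0)ᵀ.
Then v_2 = N · v_3 = (6, -2, -4, 2, 4)ᵀ.
Then v_1 = N · v_2 = (-2, 0, 0, 0, 0)ᵀ.

Sanity check: (A − (2)·I) v_1 = (0, 0, 0, 0, 0)ᵀ = 0. ✓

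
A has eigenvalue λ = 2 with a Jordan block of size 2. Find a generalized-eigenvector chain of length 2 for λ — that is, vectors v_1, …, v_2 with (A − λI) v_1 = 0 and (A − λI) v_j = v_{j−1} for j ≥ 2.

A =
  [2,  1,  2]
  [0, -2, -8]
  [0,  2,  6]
A Jordan chain for λ = 2 of length 2:
v_1 = (1, -4, 2)ᵀ
v_2 = (0, 1, 0)ᵀ

Let N = A − (2)·I. We want v_2 with N^2 v_2 = 0 but N^1 v_2 ≠ 0; then v_{j-1} := N · v_j for j = 2, …, 2.

Pick v_2 = (0, 1, 0)ᵀ.
Then v_1 = N · v_2 = (1, -4, 2)ᵀ.

Sanity check: (A − (2)·I) v_1 = (0, 0, 0)ᵀ = 0. ✓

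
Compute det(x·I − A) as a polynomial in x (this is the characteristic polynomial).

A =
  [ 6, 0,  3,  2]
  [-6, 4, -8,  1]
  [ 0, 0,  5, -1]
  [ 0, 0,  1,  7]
x^4 - 22*x^3 + 180*x^2 - 648*x + 864

Expanding det(x·I − A) (e.g. by cofactor expansion or by noting that A is similar to its Jordan form J, which has the same characteristic polynomial as A) gives
  χ_A(x) = x^4 - 22*x^3 + 180*x^2 - 648*x + 864
which factors as (x - 6)^3*(x - 4). The eigenvalues (with algebraic multiplicities) are λ = 4 with multiplicity 1, λ = 6 with multiplicity 3.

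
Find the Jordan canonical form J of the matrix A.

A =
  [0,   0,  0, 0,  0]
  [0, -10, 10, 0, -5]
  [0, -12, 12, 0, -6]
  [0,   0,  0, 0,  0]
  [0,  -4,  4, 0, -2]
J_2(0) ⊕ J_1(0) ⊕ J_1(0) ⊕ J_1(0)

The characteristic polynomial is
  det(x·I − A) = x^5

Eigenvalues and multiplicities (the geometric multiplicity of λ is n − rank(A − λI), which equals the number of Jordan blocks for λ):
  λ = 0: algebraic multiplicity = 5, geometric multiplicity = 4

Determining the block sizes for each eigenvalue:
  λ = 0: 4 blocks summing to 5 forces exactly one block of size 2 and the rest size 1 → block sizes [2, 1, 1, 1]

Assembling the blocks gives a Jordan form
J =
  [0, 1, 0, 0, 0]
  [0, 0, 0, 0, 0]
  [0, 0, 0, 0, 0]
  [0, 0, 0, 0, 0]
  [0, 0, 0, 0, 0]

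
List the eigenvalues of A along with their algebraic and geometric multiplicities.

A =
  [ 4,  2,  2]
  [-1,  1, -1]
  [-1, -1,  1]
λ = 2: alg = 3, geom = 2

Step 1 — factor the characteristic polynomial to read off the algebraic multiplicities:
  χ_A(x) = (x - 2)^3

Step 2 — compute geometric multiplicities via the rank-nullity identity g(λ) = n − rank(A − λI):
  rank(A − (2)·I) = 1, so dim ker(A − (2)·I) = n − 1 = 2

Summary:
  λ = 2: algebraic multiplicity = 3, geometric multiplicity = 2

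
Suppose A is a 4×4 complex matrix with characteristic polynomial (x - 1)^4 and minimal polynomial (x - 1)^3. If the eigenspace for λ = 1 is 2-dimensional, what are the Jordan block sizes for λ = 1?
Block sizes for λ = 1: [3, 1]

Step 1 — from the characteristic polynomial, algebraic multiplicity of λ = 1 is 4. From dim ker(A − (1)·I) = 2, there are exactly 2 Jordan blocks for λ = 1.
Step 2 — from the minimal polynomial, the factor (x − 1)^3 tells us the largest block for λ = 1 has size 3.
Step 3 — with total size 4, 2 blocks, and largest block 3, the block sizes (in nonincreasing order) are [3, 1].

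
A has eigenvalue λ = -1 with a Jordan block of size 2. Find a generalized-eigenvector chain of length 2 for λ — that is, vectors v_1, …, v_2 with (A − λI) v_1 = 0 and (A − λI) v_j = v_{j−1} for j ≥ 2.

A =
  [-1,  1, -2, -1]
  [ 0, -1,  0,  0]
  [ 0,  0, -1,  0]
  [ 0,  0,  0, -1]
A Jordan chain for λ = -1 of length 2:
v_1 = (1, 0, 0, 0)ᵀ
v_2 = (0, 1, 0, 0)ᵀ

Let N = A − (-1)·I. We want v_2 with N^2 v_2 = 0 but N^1 v_2 ≠ 0; then v_{j-1} := N · v_j for j = 2, …, 2.

Pick v_2 = (0, 1, 0, 0)ᵀ.
Then v_1 = N · v_2 = (1, 0, 0, 0)ᵀ.

Sanity check: (A − (-1)·I) v_1 = (0, 0, 0, 0)ᵀ = 0. ✓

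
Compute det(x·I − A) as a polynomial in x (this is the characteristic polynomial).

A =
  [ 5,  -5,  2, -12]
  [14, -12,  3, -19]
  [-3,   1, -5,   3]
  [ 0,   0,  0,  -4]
x^4 + 16*x^3 + 96*x^2 + 256*x + 256

Expanding det(x·I − A) (e.g. by cofactor expansion or by noting that A is similar to its Jordan form J, which has the same characteristic polynomial as A) gives
  χ_A(x) = x^4 + 16*x^3 + 96*x^2 + 256*x + 256
which factors as (x + 4)^4. The eigenvalues (with algebraic multiplicities) are λ = -4 with multiplicity 4.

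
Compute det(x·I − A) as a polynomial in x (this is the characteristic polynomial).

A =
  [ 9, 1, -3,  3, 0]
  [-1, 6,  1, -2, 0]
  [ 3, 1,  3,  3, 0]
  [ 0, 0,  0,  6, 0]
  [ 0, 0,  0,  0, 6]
x^5 - 30*x^4 + 360*x^3 - 2160*x^2 + 6480*x - 7776

Expanding det(x·I − A) (e.g. by cofactor expansion or by noting that A is similar to its Jordan form J, which has the same characteristic polynomial as A) gives
  χ_A(x) = x^5 - 30*x^4 + 360*x^3 - 2160*x^2 + 6480*x - 7776
which factors as (x - 6)^5. The eigenvalues (with algebraic multiplicities) are λ = 6 with multiplicity 5.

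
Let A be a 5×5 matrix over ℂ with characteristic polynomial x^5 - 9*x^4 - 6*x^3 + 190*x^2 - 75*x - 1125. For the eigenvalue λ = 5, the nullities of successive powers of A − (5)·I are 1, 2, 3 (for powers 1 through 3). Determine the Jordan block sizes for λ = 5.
Block sizes for λ = 5: [3]

From the dimensions of kernels of powers, the number of Jordan blocks of size at least j is d_j − d_{j−1} where d_j = dim ker(N^j) (with d_0 = 0). Computing the differences gives [1, 1, 1].
The number of blocks of size exactly k is (#blocks of size ≥ k) − (#blocks of size ≥ k + 1), so the partition is: 1 block(s) of size 3.
In nonincreasing order the block sizes are [3].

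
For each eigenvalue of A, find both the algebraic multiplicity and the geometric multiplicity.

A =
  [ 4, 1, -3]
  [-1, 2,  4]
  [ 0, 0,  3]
λ = 3: alg = 3, geom = 1

Step 1 — factor the characteristic polynomial to read off the algebraic multiplicities:
  χ_A(x) = (x - 3)^3

Step 2 — compute geometric multiplicities via the rank-nullity identity g(λ) = n − rank(A − λI):
  rank(A − (3)·I) = 2, so dim ker(A − (3)·I) = n − 2 = 1

Summary:
  λ = 3: algebraic multiplicity = 3, geometric multiplicity = 1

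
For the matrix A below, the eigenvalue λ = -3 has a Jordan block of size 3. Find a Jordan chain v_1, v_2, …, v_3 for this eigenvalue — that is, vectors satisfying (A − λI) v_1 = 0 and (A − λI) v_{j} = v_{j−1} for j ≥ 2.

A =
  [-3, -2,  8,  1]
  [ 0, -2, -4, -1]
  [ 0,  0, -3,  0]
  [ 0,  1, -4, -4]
A Jordan chain for λ = -3 of length 3:
v_1 = (-1, 0, 0, 0)ᵀ
v_2 = (-2, 1, 0, 1)ᵀ
v_3 = (0, 1, 0, 0)ᵀ

Let N = A − (-3)·I. We want v_3 with N^3 v_3 = 0 but N^2 v_3 ≠ 0; then v_{j-1} := N · v_j for j = 3, …, 2.

Pick v_3 = (0, 1, 0, 0)ᵀ.
Then v_2 = N · v_3 = (-2, 1, 0, 1)ᵀ.
Then v_1 = N · v_2 = (-1, 0, 0, 0)ᵀ.

Sanity check: (A − (-3)·I) v_1 = (0, 0, 0, 0)ᵀ = 0. ✓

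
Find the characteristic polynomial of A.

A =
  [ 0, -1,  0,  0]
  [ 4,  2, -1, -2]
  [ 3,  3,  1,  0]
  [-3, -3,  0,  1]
x^4 - 4*x^3 + 6*x^2 - 4*x + 1

Expanding det(x·I − A) (e.g. by cofactor expansion or by noting that A is similar to its Jordan form J, which has the same characteristic polynomial as A) gives
  χ_A(x) = x^4 - 4*x^3 + 6*x^2 - 4*x + 1
which factors as (x - 1)^4. The eigenvalues (with algebraic multiplicities) are λ = 1 with multiplicity 4.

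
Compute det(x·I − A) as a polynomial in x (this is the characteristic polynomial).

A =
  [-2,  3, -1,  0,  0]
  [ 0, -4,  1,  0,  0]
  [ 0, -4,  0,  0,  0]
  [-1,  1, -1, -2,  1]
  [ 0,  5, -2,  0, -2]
x^5 + 10*x^4 + 40*x^3 + 80*x^2 + 80*x + 32

Expanding det(x·I − A) (e.g. by cofactor expansion or by noting that A is similar to its Jordan form J, which has the same characteristic polynomial as A) gives
  χ_A(x) = x^5 + 10*x^4 + 40*x^3 + 80*x^2 + 80*x + 32
which factors as (x + 2)^5. The eigenvalues (with algebraic multiplicities) are λ = -2 with multiplicity 5.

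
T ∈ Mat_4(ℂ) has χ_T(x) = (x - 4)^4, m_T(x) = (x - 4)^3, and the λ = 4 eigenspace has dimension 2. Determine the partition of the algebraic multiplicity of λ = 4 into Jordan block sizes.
Block sizes for λ = 4: [3, 1]

Step 1 — from the characteristic polynomial, algebraic multiplicity of λ = 4 is 4. From dim ker(T − (4)·I) = 2, there are exactly 2 Jordan blocks for λ = 4.
Step 2 — from the minimal polynomial, the factor (x − 4)^3 tells us the largest block for λ = 4 has size 3.
Step 3 — with total size 4, 2 blocks, and largest block 3, the block sizes (in nonincreasing order) are [3, 1].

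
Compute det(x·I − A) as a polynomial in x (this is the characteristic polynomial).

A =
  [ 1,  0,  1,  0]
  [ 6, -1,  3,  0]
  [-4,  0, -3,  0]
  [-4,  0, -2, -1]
x^4 + 4*x^3 + 6*x^2 + 4*x + 1

Expanding det(x·I − A) (e.g. by cofactor expansion or by noting that A is similar to its Jordan form J, which has the same characteristic polynomial as A) gives
  χ_A(x) = x^4 + 4*x^3 + 6*x^2 + 4*x + 1
which factors as (x + 1)^4. The eigenvalues (with algebraic multiplicities) are λ = -1 with multiplicity 4.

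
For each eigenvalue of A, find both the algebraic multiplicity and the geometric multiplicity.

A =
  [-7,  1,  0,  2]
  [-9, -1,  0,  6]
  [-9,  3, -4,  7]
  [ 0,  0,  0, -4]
λ = -4: alg = 4, geom = 2

Step 1 — factor the characteristic polynomial to read off the algebraic multiplicities:
  χ_A(x) = (x + 4)^4

Step 2 — compute geometric multiplicities via the rank-nullity identity g(λ) = n − rank(A − λI):
  rank(A − (-4)·I) = 2, so dim ker(A − (-4)·I) = n − 2 = 2

Summary:
  λ = -4: algebraic multiplicity = 4, geometric multiplicity = 2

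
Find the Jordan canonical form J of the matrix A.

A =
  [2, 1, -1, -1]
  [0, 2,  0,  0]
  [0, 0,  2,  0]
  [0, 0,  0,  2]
J_2(2) ⊕ J_1(2) ⊕ J_1(2)

The characteristic polynomial is
  det(x·I − A) = x^4 - 8*x^3 + 24*x^2 - 32*x + 16 = (x - 2)^4

Eigenvalues and multiplicities (the geometric multiplicity of λ is n − rank(A − λI), which equals the number of Jordan blocks for λ):
  λ = 2: algebraic multiplicity = 4, geometric multiplicity = 3

Determining the block sizes for each eigenvalue:
  λ = 2: 3 blocks summing to 4 forces exactly one block of size 2 and the rest size 1 → block sizes [2, 1, 1]

Assembling the blocks gives a Jordan form
J =
  [2, 1, 0, 0]
  [0, 2, 0, 0]
  [0, 0, 2, 0]
  [0, 0, 0, 2]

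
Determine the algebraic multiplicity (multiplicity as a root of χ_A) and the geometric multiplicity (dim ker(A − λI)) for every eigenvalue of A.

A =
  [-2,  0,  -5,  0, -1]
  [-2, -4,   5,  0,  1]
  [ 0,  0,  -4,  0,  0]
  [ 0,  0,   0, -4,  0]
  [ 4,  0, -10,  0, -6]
λ = -4: alg = 5, geom = 4

Step 1 — factor the characteristic polynomial to read off the algebraic multiplicities:
  χ_A(x) = (x + 4)^5

Step 2 — compute geometric multiplicities via the rank-nullity identity g(λ) = n − rank(A − λI):
  rank(A − (-4)·I) = 1, so dim ker(A − (-4)·I) = n − 1 = 4

Summary:
  λ = -4: algebraic multiplicity = 5, geometric multiplicity = 4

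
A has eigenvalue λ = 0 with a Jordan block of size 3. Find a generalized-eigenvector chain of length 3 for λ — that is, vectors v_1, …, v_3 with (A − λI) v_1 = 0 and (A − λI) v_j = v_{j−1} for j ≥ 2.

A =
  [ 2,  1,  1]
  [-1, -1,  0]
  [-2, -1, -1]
A Jordan chain for λ = 0 of length 3:
v_1 = (1, -1, -1)ᵀ
v_2 = (2, -1, -2)ᵀ
v_3 = (1, 0, 0)ᵀ

Let N = A − (0)·I. We want v_3 with N^3 v_3 = 0 but N^2 v_3 ≠ 0; then v_{j-1} := N · v_j for j = 3, …, 2.

Pick v_3 = (1, 0, 0)ᵀ.
Then v_2 = N · v_3 = (2, -1, -2)ᵀ.
Then v_1 = N · v_2 = (1, -1, -1)ᵀ.

Sanity check: (A − (0)·I) v_1 = (0, 0, 0)ᵀ = 0. ✓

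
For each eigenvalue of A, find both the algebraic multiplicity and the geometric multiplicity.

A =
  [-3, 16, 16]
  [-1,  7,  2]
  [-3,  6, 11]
λ = 5: alg = 3, geom = 2

Step 1 — factor the characteristic polynomial to read off the algebraic multiplicities:
  χ_A(x) = (x - 5)^3

Step 2 — compute geometric multiplicities via the rank-nullity identity g(λ) = n − rank(A − λI):
  rank(A − (5)·I) = 1, so dim ker(A − (5)·I) = n − 1 = 2

Summary:
  λ = 5: algebraic multiplicity = 3, geometric multiplicity = 2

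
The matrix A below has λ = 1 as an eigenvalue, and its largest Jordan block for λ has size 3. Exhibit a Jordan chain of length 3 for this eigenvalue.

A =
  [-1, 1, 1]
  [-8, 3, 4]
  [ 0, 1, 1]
A Jordan chain for λ = 1 of length 3:
v_1 = (-4, 0, -8)ᵀ
v_2 = (-2, -8, 0)ᵀ
v_3 = (1, 0, 0)ᵀ

Let N = A − (1)·I. We want v_3 with N^3 v_3 = 0 but N^2 v_3 ≠ 0; then v_{j-1} := N · v_j for j = 3, …, 2.

Pick v_3 = (1, 0, 0)ᵀ.
Then v_2 = N · v_3 = (-2, -8, 0)ᵀ.
Then v_1 = N · v_2 = (-4, 0, -8)ᵀ.

Sanity check: (A − (1)·I) v_1 = (0, 0, 0)ᵀ = 0. ✓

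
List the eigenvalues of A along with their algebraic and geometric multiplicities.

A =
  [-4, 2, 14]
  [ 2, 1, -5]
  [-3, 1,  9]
λ = 2: alg = 3, geom = 1

Step 1 — factor the characteristic polynomial to read off the algebraic multiplicities:
  χ_A(x) = (x - 2)^3

Step 2 — compute geometric multiplicities via the rank-nullity identity g(λ) = n − rank(A − λI):
  rank(A − (2)·I) = 2, so dim ker(A − (2)·I) = n − 2 = 1

Summary:
  λ = 2: algebraic multiplicity = 3, geometric multiplicity = 1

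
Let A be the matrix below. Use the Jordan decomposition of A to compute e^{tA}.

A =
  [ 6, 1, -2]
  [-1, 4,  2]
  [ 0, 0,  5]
e^{tA} =
  [t*exp(5*t) + exp(5*t), t*exp(5*t), -2*t*exp(5*t)]
  [-t*exp(5*t), -t*exp(5*t) + exp(5*t), 2*t*exp(5*t)]
  [0, 0, exp(5*t)]

Strategy: write A = P · J · P⁻¹ where J is a Jordan canonical form, so e^{tA} = P · e^{tJ} · P⁻¹, and e^{tJ} can be computed block-by-block.

A has Jordan form
J =
  [5, 1, 0]
  [0, 5, 0]
  [0, 0, 5]
(up to reordering of blocks).

Per-block formulas:
  For a 2×2 Jordan block J_2(5): exp(t · J_2(5)) = e^(5t)·(I + t·N), where N is the 2×2 nilpotent shift.
  For a 1×1 block at λ = 5: exp(t · [5]) = [e^(5t)].

After assembling e^{tJ} and conjugating by P, we get:

e^{tA} =
  [t*exp(5*t) + exp(5*t), t*exp(5*t), -2*t*exp(5*t)]
  [-t*exp(5*t), -t*exp(5*t) + exp(5*t), 2*t*exp(5*t)]
  [0, 0, exp(5*t)]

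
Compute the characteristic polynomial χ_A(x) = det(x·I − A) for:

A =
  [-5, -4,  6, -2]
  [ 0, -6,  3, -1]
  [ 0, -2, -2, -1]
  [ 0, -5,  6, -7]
x^4 + 20*x^3 + 150*x^2 + 500*x + 625

Expanding det(x·I − A) (e.g. by cofactor expansion or by noting that A is similar to its Jordan form J, which has the same characteristic polynomial as A) gives
  χ_A(x) = x^4 + 20*x^3 + 150*x^2 + 500*x + 625
which factors as (x + 5)^4. The eigenvalues (with algebraic multiplicities) are λ = -5 with multiplicity 4.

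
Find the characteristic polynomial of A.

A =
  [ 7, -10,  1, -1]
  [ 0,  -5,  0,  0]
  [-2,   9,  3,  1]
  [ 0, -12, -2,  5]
x^4 - 10*x^3 + 250*x - 625

Expanding det(x·I − A) (e.g. by cofactor expansion or by noting that A is similar to its Jordan form J, which has the same characteristic polynomial as A) gives
  χ_A(x) = x^4 - 10*x^3 + 250*x - 625
which factors as (x - 5)^3*(x + 5). The eigenvalues (with algebraic multiplicities) are λ = -5 with multiplicity 1, λ = 5 with multiplicity 3.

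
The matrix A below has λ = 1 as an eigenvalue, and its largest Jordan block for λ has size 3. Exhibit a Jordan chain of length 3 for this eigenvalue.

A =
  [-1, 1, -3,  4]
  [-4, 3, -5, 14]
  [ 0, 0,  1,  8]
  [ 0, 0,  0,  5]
A Jordan chain for λ = 1 of length 3:
v_1 = (1, 2, 0, 0)ᵀ
v_2 = (-3, -5, 0, 0)ᵀ
v_3 = (0, 0, 1, 0)ᵀ

Let N = A − (1)·I. We want v_3 with N^3 v_3 = 0 but N^2 v_3 ≠ 0; then v_{j-1} := N · v_j for j = 3, …, 2.

Pick v_3 = (0, 0, 1, 0)ᵀ.
Then v_2 = N · v_3 = (-3, -5, 0, 0)ᵀ.
Then v_1 = N · v_2 = (1, 2, 0, 0)ᵀ.

Sanity check: (A − (1)·I) v_1 = (0, 0, 0, 0)ᵀ = 0. ✓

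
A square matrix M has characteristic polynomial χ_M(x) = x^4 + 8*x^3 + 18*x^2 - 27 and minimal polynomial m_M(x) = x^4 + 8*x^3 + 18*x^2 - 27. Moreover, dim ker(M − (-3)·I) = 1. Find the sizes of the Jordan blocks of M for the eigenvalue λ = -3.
Block sizes for λ = -3: [3]

Step 1 — from the characteristic polynomial, algebraic multiplicity of λ = -3 is 3. From dim ker(M − (-3)·I) = 1, there are exactly 1 Jordan blocks for λ = -3.
Step 2 — from the minimal polynomial, the factor (x + 3)^3 tells us the largest block for λ = -3 has size 3.
Step 3 — with total size 3, 1 blocks, and largest block 3, the block sizes (in nonincreasing order) are [3].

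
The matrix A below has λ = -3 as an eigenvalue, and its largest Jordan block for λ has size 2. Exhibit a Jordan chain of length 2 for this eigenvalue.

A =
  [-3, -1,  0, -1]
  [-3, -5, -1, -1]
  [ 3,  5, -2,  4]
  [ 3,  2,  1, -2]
A Jordan chain for λ = -3 of length 2:
v_1 = (0, -3, 3, 3)ᵀ
v_2 = (1, 0, 0, 0)ᵀ

Let N = A − (-3)·I. We want v_2 with N^2 v_2 = 0 but N^1 v_2 ≠ 0; then v_{j-1} := N · v_j for j = 2, …, 2.

Pick v_2 = (1, 0, 0, 0)ᵀ.
Then v_1 = N · v_2 = (0, -3, 3, 3)ᵀ.

Sanity check: (A − (-3)·I) v_1 = (0, 0, 0, 0)ᵀ = 0. ✓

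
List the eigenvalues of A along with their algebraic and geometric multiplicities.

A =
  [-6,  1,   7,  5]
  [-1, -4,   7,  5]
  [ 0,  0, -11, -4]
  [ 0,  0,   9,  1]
λ = -5: alg = 4, geom = 2

Step 1 — factor the characteristic polynomial to read off the algebraic multiplicities:
  χ_A(x) = (x + 5)^4

Step 2 — compute geometric multiplicities via the rank-nullity identity g(λ) = n − rank(A − λI):
  rank(A − (-5)·I) = 2, so dim ker(A − (-5)·I) = n − 2 = 2

Summary:
  λ = -5: algebraic multiplicity = 4, geometric multiplicity = 2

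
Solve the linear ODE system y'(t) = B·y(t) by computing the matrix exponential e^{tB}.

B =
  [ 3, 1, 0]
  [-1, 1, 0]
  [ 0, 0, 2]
e^{tB} =
  [t*exp(2*t) + exp(2*t), t*exp(2*t), 0]
  [-t*exp(2*t), -t*exp(2*t) + exp(2*t), 0]
  [0, 0, exp(2*t)]

Strategy: write B = P · J · P⁻¹ where J is a Jordan canonical form, so e^{tB} = P · e^{tJ} · P⁻¹, and e^{tJ} can be computed block-by-block.

B has Jordan form
J =
  [2, 1, 0]
  [0, 2, 0]
  [0, 0, 2]
(up to reordering of blocks).

Per-block formulas:
  For a 2×2 Jordan block J_2(2): exp(t · J_2(2)) = e^(2t)·(I + t·N), where N is the 2×2 nilpotent shift.
  For a 1×1 block at λ = 2: exp(t · [2]) = [e^(2t)].

After assembling e^{tJ} and conjugating by P, we get:

e^{tB} =
  [t*exp(2*t) + exp(2*t), t*exp(2*t), 0]
  [-t*exp(2*t), -t*exp(2*t) + exp(2*t), 0]
  [0, 0, exp(2*t)]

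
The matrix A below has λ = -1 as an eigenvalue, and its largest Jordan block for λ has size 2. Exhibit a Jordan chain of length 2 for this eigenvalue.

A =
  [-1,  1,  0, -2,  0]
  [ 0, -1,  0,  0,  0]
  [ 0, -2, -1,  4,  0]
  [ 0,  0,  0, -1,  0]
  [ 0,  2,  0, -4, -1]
A Jordan chain for λ = -1 of length 2:
v_1 = (1, 0, -2, 0, 2)ᵀ
v_2 = (0, 1, 0, 0, 0)ᵀ

Let N = A − (-1)·I. We want v_2 with N^2 v_2 = 0 but N^1 v_2 ≠ 0; then v_{j-1} := N · v_j for j = 2, …, 2.

Pick v_2 = (0, 1, 0, 0, 0)ᵀ.
Then v_1 = N · v_2 = (1, 0, -2, 0, 2)ᵀ.

Sanity check: (A − (-1)·I) v_1 = (0, 0, 0, 0, 0)ᵀ = 0. ✓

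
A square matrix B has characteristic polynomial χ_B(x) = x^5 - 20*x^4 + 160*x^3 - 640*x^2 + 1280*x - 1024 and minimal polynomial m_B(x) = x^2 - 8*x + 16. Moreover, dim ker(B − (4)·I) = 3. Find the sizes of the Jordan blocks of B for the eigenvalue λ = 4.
Block sizes for λ = 4: [2, 2, 1]

Step 1 — from the characteristic polynomial, algebraic multiplicity of λ = 4 is 5. From dim ker(B − (4)·I) = 3, there are exactly 3 Jordan blocks for λ = 4.
Step 2 — from the minimal polynomial, the factor (x − 4)^2 tells us the largest block for λ = 4 has size 2.
Step 3 — with total size 5, 3 blocks, and largest block 2, the block sizes (in nonincreasing order) are [2, 2, 1].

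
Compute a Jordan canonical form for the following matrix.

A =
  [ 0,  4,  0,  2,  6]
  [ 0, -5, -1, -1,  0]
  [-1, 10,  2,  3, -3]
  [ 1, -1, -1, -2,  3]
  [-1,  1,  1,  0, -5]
J_2(-2) ⊕ J_2(-2) ⊕ J_1(-2)

The characteristic polynomial is
  det(x·I − A) = x^5 + 10*x^4 + 40*x^3 + 80*x^2 + 80*x + 32 = (x + 2)^5

Eigenvalues and multiplicities (the geometric multiplicity of λ is n − rank(A − λI), which equals the number of Jordan blocks for λ):
  λ = -2: algebraic multiplicity = 5, geometric multiplicity = 3

Determining the block sizes for each eigenvalue:
  λ = -2: with am = 5 and gm = 3, the partition is not yet determined (e.g. several partitions of 5 into 3 parts exist). Let N = A − (-2)·I. Computing rank(N^1) = 2, rank(N^2) = 0; the number of blocks of size ≥ j is rank(N^{j−1}) − rank(N^j), giving [3, 2]. So we have 2 block(s) of size 2, 1 block(s) of size 1 → block sizes [2, 2, 1]

Assembling the blocks gives a Jordan form
J =
  [-2,  1,  0,  0,  0]
  [ 0, -2,  0,  0,  0]
  [ 0,  0, -2,  1,  0]
  [ 0,  0,  0, -2,  0]
  [ 0,  0,  0,  0, -2]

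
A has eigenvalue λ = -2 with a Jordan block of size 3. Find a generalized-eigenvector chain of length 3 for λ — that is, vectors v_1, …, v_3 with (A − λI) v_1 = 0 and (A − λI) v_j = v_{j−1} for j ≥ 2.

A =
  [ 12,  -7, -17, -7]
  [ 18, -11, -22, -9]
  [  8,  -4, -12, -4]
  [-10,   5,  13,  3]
A Jordan chain for λ = -2 of length 3:
v_1 = (4, 4, 0, 4)ᵀ
v_2 = (14, 18, 8, -10)ᵀ
v_3 = (1, 0, 0, 0)ᵀ

Let N = A − (-2)·I. We want v_3 with N^3 v_3 = 0 but N^2 v_3 ≠ 0; then v_{j-1} := N · v_j for j = 3, …, 2.

Pick v_3 = (1, 0, 0, 0)ᵀ.
Then v_2 = N · v_3 = (14, 18, 8, -10)ᵀ.
Then v_1 = N · v_2 = (4, 4, 0, 4)ᵀ.

Sanity check: (A − (-2)·I) v_1 = (0, 0, 0, 0)ᵀ = 0. ✓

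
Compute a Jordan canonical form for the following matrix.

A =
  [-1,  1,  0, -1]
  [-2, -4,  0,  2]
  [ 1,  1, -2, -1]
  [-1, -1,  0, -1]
J_2(-2) ⊕ J_1(-2) ⊕ J_1(-2)

The characteristic polynomial is
  det(x·I − A) = x^4 + 8*x^3 + 24*x^2 + 32*x + 16 = (x + 2)^4

Eigenvalues and multiplicities (the geometric multiplicity of λ is n − rank(A − λI), which equals the number of Jordan blocks for λ):
  λ = -2: algebraic multiplicity = 4, geometric multiplicity = 3

Determining the block sizes for each eigenvalue:
  λ = -2: 3 blocks summing to 4 forces exactly one block of size 2 and the rest size 1 → block sizes [2, 1, 1]

Assembling the blocks gives a Jordan form
J =
  [-2,  1,  0,  0]
  [ 0, -2,  0,  0]
  [ 0,  0, -2,  0]
  [ 0,  0,  0, -2]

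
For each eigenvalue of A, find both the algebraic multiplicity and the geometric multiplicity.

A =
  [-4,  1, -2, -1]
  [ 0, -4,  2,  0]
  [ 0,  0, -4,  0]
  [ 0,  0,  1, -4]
λ = -4: alg = 4, geom = 2

Step 1 — factor the characteristic polynomial to read off the algebraic multiplicities:
  χ_A(x) = (x + 4)^4

Step 2 — compute geometric multiplicities via the rank-nullity identity g(λ) = n − rank(A − λI):
  rank(A − (-4)·I) = 2, so dim ker(A − (-4)·I) = n − 2 = 2

Summary:
  λ = -4: algebraic multiplicity = 4, geometric multiplicity = 2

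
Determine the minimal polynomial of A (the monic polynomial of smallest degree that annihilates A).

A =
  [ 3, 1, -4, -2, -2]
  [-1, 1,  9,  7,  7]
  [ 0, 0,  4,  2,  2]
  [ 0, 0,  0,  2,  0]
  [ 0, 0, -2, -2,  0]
x^3 - 6*x^2 + 12*x - 8

The characteristic polynomial is χ_A(x) = (x - 2)^5, so the eigenvalues are known. The minimal polynomial is
  m_A(x) = Π_λ (x − λ)^{k_λ}
where k_λ is the size of the *largest* Jordan block for λ (equivalently, the smallest k with (A − λI)^k v = 0 for every generalised eigenvector v of λ).

  λ = 2: largest Jordan block has size 3, contributing (x − 2)^3

So m_A(x) = (x - 2)^3 = x^3 - 6*x^2 + 12*x - 8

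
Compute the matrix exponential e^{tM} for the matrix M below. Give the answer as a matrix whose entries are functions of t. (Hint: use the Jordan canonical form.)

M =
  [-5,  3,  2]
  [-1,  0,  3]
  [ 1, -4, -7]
e^{tM} =
  [-t*exp(-4*t) + exp(-4*t), t^2*exp(-4*t)/2 + 3*t*exp(-4*t), t^2*exp(-4*t)/2 + 2*t*exp(-4*t)]
  [-t*exp(-4*t), t^2*exp(-4*t)/2 + 4*t*exp(-4*t) + exp(-4*t), t^2*exp(-4*t)/2 + 3*t*exp(-4*t)]
  [t*exp(-4*t), -t^2*exp(-4*t)/2 - 4*t*exp(-4*t), -t^2*exp(-4*t)/2 - 3*t*exp(-4*t) + exp(-4*t)]

Strategy: write M = P · J · P⁻¹ where J is a Jordan canonical form, so e^{tM} = P · e^{tJ} · P⁻¹, and e^{tJ} can be computed block-by-block.

M has Jordan form
J =
  [-4,  1,  0]
  [ 0, -4,  1]
  [ 0,  0, -4]
(up to reordering of blocks).

Per-block formulas:
  For a 3×3 Jordan block J_3(-4): exp(t · J_3(-4)) = e^(-4t)·(I + t·N + (t^2/2)·N^2), where N is the 3×3 nilpotent shift.

After assembling e^{tJ} and conjugating by P, we get:

e^{tM} =
  [-t*exp(-4*t) + exp(-4*t), t^2*exp(-4*t)/2 + 3*t*exp(-4*t), t^2*exp(-4*t)/2 + 2*t*exp(-4*t)]
  [-t*exp(-4*t), t^2*exp(-4*t)/2 + 4*t*exp(-4*t) + exp(-4*t), t^2*exp(-4*t)/2 + 3*t*exp(-4*t)]
  [t*exp(-4*t), -t^2*exp(-4*t)/2 - 4*t*exp(-4*t), -t^2*exp(-4*t)/2 - 3*t*exp(-4*t) + exp(-4*t)]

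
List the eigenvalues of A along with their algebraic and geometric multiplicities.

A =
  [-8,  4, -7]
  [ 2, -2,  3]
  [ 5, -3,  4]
λ = -2: alg = 3, geom = 1

Step 1 — factor the characteristic polynomial to read off the algebraic multiplicities:
  χ_A(x) = (x + 2)^3

Step 2 — compute geometric multiplicities via the rank-nullity identity g(λ) = n − rank(A − λI):
  rank(A − (-2)·I) = 2, so dim ker(A − (-2)·I) = n − 2 = 1

Summary:
  λ = -2: algebraic multiplicity = 3, geometric multiplicity = 1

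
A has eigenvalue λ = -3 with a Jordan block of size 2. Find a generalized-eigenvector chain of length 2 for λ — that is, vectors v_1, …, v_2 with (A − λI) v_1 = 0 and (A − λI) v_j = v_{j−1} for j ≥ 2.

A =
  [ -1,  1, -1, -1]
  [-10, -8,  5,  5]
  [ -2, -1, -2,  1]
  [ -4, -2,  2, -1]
A Jordan chain for λ = -3 of length 2:
v_1 = (2, -10, -2, -4)ᵀ
v_2 = (1, 0, 0, 0)ᵀ

Let N = A − (-3)·I. We want v_2 with N^2 v_2 = 0 but N^1 v_2 ≠ 0; then v_{j-1} := N · v_j for j = 2, …, 2.

Pick v_2 = (1, 0, 0, 0)ᵀ.
Then v_1 = N · v_2 = (2, -10, -2, -4)ᵀ.

Sanity check: (A − (-3)·I) v_1 = (0, 0, 0, 0)ᵀ = 0. ✓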